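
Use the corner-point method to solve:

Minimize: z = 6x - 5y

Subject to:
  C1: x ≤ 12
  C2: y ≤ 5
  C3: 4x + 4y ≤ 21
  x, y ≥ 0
x = 0, y = 5, z = -25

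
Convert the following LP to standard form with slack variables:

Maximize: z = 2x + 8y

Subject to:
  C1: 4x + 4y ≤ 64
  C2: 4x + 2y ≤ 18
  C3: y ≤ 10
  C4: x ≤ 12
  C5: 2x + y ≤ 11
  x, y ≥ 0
max z = 2x + 8y

s.t.
  4x + 4y + s1 = 64
  4x + 2y + s2 = 18
  y + s3 = 10
  x + s4 = 12
  2x + y + s5 = 11
  x, y, s1, s2, s3, s4, s5 ≥ 0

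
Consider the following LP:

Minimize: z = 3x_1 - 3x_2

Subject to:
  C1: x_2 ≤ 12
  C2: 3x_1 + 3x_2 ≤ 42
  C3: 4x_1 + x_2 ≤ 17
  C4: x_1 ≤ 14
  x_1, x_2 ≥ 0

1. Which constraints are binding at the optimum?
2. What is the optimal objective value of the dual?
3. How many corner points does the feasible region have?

1. C1, x_1 ≥ 0
2. -36 (by strong duality, equal to the primal optimum)
3. 4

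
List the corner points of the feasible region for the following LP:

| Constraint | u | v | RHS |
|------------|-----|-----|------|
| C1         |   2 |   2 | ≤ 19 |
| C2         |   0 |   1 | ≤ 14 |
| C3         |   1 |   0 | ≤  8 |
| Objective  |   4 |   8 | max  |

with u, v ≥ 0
Each vertex is the intersection of two constraint boundaries that also satisfies all remaining constraints:
  u = 0 and v = 0 → (0, 0)
  u = 8 and v = 0 → (8, 0)
  2u + 2v = 19 and u = 8 → (8, 1.5)
  2u + 2v = 19 and u = 0 → (0, 9.5)

Vertices: (0, 0), (8, 0), (8, 1.5), (0, 9.5)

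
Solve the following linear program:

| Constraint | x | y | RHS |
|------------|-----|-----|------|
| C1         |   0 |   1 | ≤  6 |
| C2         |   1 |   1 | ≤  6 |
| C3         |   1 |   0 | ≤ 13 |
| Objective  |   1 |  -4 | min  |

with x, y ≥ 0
Each vertex is the intersection of two constraint boundaries that also satisfies all remaining constraints:
  x = 0 and y = 0 → (0, 0)
  x + y = 6 and y = 0 → (6, 0)
  y = 6 and x + y = 6 → (0, 6)

Evaluating z = x - 4y at each vertex:
  (0, 0): z = 0
  (6, 0): z = 6
  (0, 6): z = -24

The minimum is at (0, 6) with z = -24.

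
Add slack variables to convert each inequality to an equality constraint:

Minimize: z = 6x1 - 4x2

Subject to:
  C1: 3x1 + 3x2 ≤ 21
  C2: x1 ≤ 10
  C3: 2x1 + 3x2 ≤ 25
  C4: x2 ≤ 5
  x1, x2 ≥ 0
min z = 6x1 - 4x2

s.t.
  3x1 + 3x2 + s1 = 21
  x1 + s2 = 10
  2x1 + 3x2 + s3 = 25
  x2 + s4 = 5
  x1, x2, s1, s2, s3, s4 ≥ 0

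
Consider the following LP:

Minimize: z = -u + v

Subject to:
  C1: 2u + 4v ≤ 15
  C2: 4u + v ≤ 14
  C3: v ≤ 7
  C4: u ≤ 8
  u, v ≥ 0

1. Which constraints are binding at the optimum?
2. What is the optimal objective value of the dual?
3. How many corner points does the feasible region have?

1. C2, v ≥ 0
2. -3.5 (by strong duality, equal to the primal optimum)
3. 4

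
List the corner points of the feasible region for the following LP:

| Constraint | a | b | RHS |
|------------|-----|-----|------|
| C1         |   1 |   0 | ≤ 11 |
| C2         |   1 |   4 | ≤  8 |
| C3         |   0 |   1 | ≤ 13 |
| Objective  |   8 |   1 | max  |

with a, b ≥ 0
Each vertex is the intersection of two constraint boundaries that also satisfies all remaining constraints:
  a = 0 and b = 0 → (0, 0)
  a + 4b = 8 and b = 0 → (8, 0)
  a + 4b = 8 and a = 0 → (0, 2)

Vertices: (0, 0), (8, 0), (0, 2)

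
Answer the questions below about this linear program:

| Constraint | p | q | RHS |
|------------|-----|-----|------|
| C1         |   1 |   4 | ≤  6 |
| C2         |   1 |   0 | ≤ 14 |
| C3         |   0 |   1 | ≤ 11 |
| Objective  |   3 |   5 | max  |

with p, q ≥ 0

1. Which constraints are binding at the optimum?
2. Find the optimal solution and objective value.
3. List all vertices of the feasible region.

1. C1, q ≥ 0
2. p = 6, q = 0, z = 18
3. (0, 0), (6, 0), (0, 1.5)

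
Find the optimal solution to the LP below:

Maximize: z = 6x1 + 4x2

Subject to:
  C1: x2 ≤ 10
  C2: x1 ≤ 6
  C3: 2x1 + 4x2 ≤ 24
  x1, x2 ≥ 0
x1 = 6, x2 = 3, z = 48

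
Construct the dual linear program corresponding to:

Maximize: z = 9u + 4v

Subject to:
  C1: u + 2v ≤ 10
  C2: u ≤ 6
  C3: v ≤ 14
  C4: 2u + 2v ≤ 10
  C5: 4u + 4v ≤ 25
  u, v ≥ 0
Minimize: z = 10y1 + 6y2 + 14y3 + 10y4 + 25y5

Subject to:
  C1: -y1 - y2 - 2y4 - 4y5 ≤ -9
  C2: -2y1 - y3 - 2y4 - 4y5 ≤ -4
  y1, y2, y3, y4, y5 ≥ 0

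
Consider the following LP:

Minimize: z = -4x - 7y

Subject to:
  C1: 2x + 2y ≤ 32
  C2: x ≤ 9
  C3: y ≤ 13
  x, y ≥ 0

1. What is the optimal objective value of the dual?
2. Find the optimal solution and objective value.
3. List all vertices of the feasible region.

1. -103 (by strong duality, equal to the primal optimum)
2. x = 3, y = 13, z = -103
3. (0, 0), (9, 0), (9, 7), (3, 13), (0, 13)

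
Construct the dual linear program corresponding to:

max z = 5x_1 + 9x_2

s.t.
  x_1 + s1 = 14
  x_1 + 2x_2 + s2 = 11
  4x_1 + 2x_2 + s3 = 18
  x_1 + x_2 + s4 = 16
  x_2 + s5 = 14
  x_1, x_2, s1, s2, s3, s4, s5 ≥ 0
Minimize: z = 14y1 + 11y2 + 18y3 + 16y4 + 14y5

Subject to:
  C1: -y1 - y2 - 4y3 - y4 ≤ -5
  C2: -2y2 - 2y3 - y4 - y5 ≤ -9
  y1, y2, y3, y4, y5 ≥ 0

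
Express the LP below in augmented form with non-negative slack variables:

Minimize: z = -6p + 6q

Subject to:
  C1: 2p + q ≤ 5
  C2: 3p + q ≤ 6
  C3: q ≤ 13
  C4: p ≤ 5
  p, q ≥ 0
min z = -6p + 6q

s.t.
  2p + q + s1 = 5
  3p + q + s2 = 6
  q + s3 = 13
  p + s4 = 5
  p, q, s1, s2, s3, s4 ≥ 0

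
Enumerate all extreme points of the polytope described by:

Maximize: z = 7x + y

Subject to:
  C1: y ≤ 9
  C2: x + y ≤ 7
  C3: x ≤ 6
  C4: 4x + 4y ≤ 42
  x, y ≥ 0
Each vertex is the intersection of two constraint boundaries that also satisfies all remaining constraints:
  x = 0 and y = 0 → (0, 0)
  x = 6 and y = 0 → (6, 0)
  x + y = 7 and x = 6 → (6, 1)
  x + y = 7 and x = 0 → (0, 7)

Vertices: (0, 0), (6, 0), (6, 1), (0, 7)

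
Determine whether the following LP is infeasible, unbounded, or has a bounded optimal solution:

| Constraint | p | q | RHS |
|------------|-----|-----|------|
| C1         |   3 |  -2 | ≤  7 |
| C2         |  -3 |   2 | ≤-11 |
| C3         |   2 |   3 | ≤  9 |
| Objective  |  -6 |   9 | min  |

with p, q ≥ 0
C1 requires 3p - 2q ≤ 7, while C2 (-3p + 2q ≤ -11) is equivalent to 3p - 2q ≥ 11. Together they would need 11 ≤ 3p - 2q ≤ 7, which is impossible since 11 > 7. No point satisfies all constraints.

The feasible region is empty; the LP is infeasible.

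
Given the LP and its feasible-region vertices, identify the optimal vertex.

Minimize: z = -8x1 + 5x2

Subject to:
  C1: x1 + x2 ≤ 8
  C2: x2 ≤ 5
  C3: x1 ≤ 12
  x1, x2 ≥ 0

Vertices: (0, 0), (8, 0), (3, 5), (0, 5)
Evaluating z = -8x1 + 5x2 at each vertex:
  (0, 0): z = 0
  (8, 0): z = -64
  (3, 5): z = 1
  (0, 5): z = 25

The smallest value is z = -64, attained at (8, 0).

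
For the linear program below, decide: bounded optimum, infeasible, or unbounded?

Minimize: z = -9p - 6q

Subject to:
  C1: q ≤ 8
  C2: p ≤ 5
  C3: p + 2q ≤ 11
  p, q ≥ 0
The point (5, 3) satisfies every constraint, so the LP is feasible; the constraints give p ≤ 5 and q ≤ 8, which with p, q ≥ 0 keep the feasible region inside a bounded box. A feasible, bounded LP attains a finite optimum at a vertex.

Evaluating z = -9p - 6q at each vertex:
  (0, 0): z = 0
  (5, 0): z = -45
  (5, 3): z = -63
  (0, 5.5): z = -33

Feasible with finite optimum z* = -63 at (5, 3).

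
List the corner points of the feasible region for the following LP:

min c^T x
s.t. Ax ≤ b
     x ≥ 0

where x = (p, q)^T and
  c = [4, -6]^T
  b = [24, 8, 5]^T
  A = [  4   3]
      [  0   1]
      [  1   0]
Each vertex is the intersection of two constraint boundaries that also satisfies all remaining constraints:
  p = 0 and q = 0 → (0, 0)
  p = 5 and q = 0 → (5, 0)
  4p + 3q = 24 and p = 5 → (5, 1.333)
  4p + 3q = 24 and q = 8 → (0, 8)

Vertices: (0, 0), (5, 0), (5, 1.333), (0, 8)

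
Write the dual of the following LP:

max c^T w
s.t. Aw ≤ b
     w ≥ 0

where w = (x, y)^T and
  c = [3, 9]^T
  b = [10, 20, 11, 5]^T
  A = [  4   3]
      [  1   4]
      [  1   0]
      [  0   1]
Minimize: z = 10y1 + 20y2 + 11y3 + 5y4

Subject to:
  C1: -4y1 - y2 - y3 ≤ -3
  C2: -3y1 - 4y2 - y4 ≤ -9
  y1, y2, y3, y4 ≥ 0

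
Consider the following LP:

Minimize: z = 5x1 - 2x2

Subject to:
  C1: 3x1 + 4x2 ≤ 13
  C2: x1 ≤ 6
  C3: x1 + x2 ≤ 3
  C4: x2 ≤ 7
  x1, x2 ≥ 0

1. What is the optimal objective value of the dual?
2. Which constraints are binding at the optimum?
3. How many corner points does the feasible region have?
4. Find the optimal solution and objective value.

1. -6 (by strong duality, equal to the primal optimum)
2. C3, x1 ≥ 0
3. 3
4. x1 = 0, x2 = 3, z = -6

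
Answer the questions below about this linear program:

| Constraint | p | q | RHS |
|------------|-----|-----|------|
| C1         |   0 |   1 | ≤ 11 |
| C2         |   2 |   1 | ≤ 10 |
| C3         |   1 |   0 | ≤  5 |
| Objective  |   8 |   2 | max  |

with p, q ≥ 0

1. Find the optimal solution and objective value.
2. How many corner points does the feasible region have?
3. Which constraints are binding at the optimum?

1. p = 5, q = 0, z = 40
2. 3
3. C2, C3, q ≥ 0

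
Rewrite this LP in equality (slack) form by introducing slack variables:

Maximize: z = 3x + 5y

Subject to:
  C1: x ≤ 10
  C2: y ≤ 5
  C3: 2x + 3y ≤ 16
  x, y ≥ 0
max z = 3x + 5y

s.t.
  x + s1 = 10
  y + s2 = 5
  2x + 3y + s3 = 16
  x, y, s1, s2, s3 ≥ 0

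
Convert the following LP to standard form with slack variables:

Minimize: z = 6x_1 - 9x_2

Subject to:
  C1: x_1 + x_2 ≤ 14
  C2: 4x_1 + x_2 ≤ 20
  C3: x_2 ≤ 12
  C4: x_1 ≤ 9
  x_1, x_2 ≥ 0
min z = 6x_1 - 9x_2

s.t.
  x_1 + x_2 + s1 = 14
  4x_1 + x_2 + s2 = 20
  x_2 + s3 = 12
  x_1 + s4 = 9
  x_1, x_2, s1, s2, s3, s4 ≥ 0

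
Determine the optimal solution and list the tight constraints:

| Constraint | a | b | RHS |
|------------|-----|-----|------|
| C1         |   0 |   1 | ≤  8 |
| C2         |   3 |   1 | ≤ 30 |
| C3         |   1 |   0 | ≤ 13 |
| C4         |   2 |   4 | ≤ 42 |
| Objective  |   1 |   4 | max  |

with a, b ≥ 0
Optimal: a = 5, b = 8
Binding: C1, C4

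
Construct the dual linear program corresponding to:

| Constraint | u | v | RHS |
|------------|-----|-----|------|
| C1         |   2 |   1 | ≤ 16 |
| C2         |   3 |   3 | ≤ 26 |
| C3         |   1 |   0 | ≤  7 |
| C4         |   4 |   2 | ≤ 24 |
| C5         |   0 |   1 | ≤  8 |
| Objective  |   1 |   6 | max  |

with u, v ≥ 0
Minimize: z = 16y1 + 26y2 + 7y3 + 24y4 + 8y5

Subject to:
  C1: -2y1 - 3y2 - y3 - 4y4 ≤ -1
  C2: -y1 - 3y2 - 2y4 - y5 ≤ -6
  y1, y2, y3, y4, y5 ≥ 0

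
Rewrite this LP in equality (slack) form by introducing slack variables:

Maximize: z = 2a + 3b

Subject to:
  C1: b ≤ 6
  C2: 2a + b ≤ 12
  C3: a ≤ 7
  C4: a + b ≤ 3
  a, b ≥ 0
max z = 2a + 3b

s.t.
  b + s1 = 6
  2a + b + s2 = 12
  a + s3 = 7
  a + b + s4 = 3
  a, b, s1, s2, s3, s4 ≥ 0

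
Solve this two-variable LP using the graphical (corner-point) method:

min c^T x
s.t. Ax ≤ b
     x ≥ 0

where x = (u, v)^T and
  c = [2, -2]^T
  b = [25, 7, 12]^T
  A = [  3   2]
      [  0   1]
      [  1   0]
Each vertex is the intersection of two constraint boundaries that also satisfies all remaining constraints:
  u = 0 and v = 0 → (0, 0)
  3u + 2v = 25 and v = 0 → (8.333, 0)
  3u + 2v = 25 and v = 7 → (3.667, 7)
  v = 7 and u = 0 → (0, 7)

Evaluating z = 2u - 2v at each vertex:
  (0, 0): z = 0
  (8.333, 0): z = 16.67
  (3.667, 7): z = -6.667
  (0, 7): z = -14

The minimum is at (0, 7) with z = -14.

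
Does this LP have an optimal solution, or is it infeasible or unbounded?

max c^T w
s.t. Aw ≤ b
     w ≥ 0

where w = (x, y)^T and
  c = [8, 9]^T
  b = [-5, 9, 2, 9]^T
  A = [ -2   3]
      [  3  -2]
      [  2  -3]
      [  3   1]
One constraint requires 2x - 3y ≤ 2, while the constraint -2x + 3y ≤ -5 is equivalent to 2x - 3y ≥ 5. Together they would need 5 ≤ 2x - 3y ≤ 2, which is impossible since 5 > 2. No point satisfies all constraints.

Infeasible: no point satisfies all constraints simultaneously.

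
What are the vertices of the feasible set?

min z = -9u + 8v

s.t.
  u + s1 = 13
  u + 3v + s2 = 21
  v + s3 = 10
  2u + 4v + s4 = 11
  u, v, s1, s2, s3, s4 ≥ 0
Each vertex is the intersection of two constraint boundaries that also satisfies all remaining constraints:
  u = 0 and v = 0 → (0, 0)
  2u + 4v = 11 and v = 0 → (5.5, 0)
  2u + 4v = 11 and u = 0 → (0, 2.75)

Vertices: (0, 0), (5.5, 0), (0, 2.75)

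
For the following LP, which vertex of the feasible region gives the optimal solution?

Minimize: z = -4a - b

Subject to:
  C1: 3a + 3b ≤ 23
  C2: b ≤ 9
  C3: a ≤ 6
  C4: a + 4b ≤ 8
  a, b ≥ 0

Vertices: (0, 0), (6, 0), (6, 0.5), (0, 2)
Evaluating z = -4a - b at each vertex:
  (0, 0): z = 0
  (6, 0): z = -24
  (6, 0.5): z = -24.5
  (0, 2): z = -2

The smallest value is z = -24.5, attained at (6, 0.5).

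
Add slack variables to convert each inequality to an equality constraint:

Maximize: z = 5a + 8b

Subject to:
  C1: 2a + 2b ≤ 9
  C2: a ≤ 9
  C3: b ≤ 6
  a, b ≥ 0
max z = 5a + 8b

s.t.
  2a + 2b + s1 = 9
  a + s2 = 9
  b + s3 = 6
  a, b, s1, s2, s3 ≥ 0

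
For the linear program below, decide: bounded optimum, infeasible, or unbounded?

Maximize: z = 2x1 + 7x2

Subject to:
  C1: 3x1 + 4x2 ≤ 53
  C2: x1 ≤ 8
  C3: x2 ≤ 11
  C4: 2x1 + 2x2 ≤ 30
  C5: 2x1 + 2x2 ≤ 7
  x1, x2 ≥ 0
The point (0, 3.5) satisfies every constraint, so the LP is feasible; the constraints give x1 ≤ 8 and x2 ≤ 11, which with x1, x2 ≥ 0 keep the feasible region inside a bounded box. A feasible, bounded LP attains a finite optimum at a vertex.

Evaluating z = 2x1 + 7x2 at each vertex:
  (0, 0): z = 0
  (3.5, 0): z = 7
  (0, 3.5): z = 24.5

The LP has an optimal solution: (0, 3.5) with z = 24.5.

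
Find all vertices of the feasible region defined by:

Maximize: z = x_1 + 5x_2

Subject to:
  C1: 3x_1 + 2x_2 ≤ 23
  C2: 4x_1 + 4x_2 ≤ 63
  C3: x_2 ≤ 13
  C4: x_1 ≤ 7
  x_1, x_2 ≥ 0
Each vertex is the intersection of two constraint boundaries that also satisfies all remaining constraints:
  x_1 = 0 and x_2 = 0 → (0, 0)
  x_1 = 7 and x_2 = 0 → (7, 0)
  3x_1 + 2x_2 = 23 and x_1 = 7 → (7, 1)
  3x_1 + 2x_2 = 23 and x_1 = 0 → (0, 11.5)

Vertices: (0, 0), (7, 0), (7, 1), (0, 11.5)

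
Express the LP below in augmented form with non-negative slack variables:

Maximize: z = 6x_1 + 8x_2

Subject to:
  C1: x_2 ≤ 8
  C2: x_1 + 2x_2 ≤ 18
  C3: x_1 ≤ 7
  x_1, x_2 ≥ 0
max z = 6x_1 + 8x_2

s.t.
  x_2 + s1 = 8
  x_1 + 2x_2 + s2 = 18
  x_1 + s3 = 7
  x_1, x_2, s1, s2, s3 ≥ 0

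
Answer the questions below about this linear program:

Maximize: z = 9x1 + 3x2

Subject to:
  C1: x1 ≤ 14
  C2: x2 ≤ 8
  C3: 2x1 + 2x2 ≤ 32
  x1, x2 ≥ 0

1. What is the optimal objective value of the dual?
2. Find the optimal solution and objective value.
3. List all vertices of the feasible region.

1. 132 (by strong duality, equal to the primal optimum)
2. x1 = 14, x2 = 2, z = 132
3. (0, 0), (14, 0), (14, 2), (8, 8), (0, 8)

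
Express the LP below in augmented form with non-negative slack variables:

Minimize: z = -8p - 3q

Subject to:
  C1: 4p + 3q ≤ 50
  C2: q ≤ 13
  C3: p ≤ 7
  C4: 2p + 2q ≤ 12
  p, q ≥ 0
min z = -8p - 3q

s.t.
  4p + 3q + s1 = 50
  q + s2 = 13
  p + s3 = 7
  2p + 2q + s4 = 12
  p, q, s1, s2, s3, s4 ≥ 0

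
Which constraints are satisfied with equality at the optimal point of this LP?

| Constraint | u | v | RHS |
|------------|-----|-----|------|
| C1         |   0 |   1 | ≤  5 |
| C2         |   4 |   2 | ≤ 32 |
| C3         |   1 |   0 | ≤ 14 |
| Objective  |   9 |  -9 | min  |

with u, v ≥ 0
Optimal: u = 0, v = 5
Slack at optimum:
  C1: slack = 0 (binding)
  C2: slack = 22
  C3: slack = 14
  u ≥ 0: u = 0 (binding)
  v ≥ 0: v = 5
Binding constraints: C1, u ≥ 0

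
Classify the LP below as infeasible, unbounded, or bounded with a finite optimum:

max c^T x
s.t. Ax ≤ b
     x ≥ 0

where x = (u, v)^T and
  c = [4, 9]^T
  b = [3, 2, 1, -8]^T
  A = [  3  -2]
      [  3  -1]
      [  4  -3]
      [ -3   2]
One constraint requires 3u - 2v ≤ 3, while the constraint -3u + 2v ≤ -8 is equivalent to 3u - 2v ≥ 8. Together they would need 8 ≤ 3u - 2v ≤ 3, which is impossible since 8 > 3. No point satisfies all constraints.

Infeasible: no point satisfies all constraints simultaneously.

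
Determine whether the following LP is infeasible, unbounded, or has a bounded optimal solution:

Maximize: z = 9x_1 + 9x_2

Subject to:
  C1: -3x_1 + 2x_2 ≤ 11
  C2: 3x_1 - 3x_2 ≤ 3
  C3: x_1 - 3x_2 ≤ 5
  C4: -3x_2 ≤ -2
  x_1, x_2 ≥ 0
Feasible point: (0, 1) satisfies every constraint, so the LP is feasible.
Direction d = (1, 1): for each constraint row a, a·d ≤ 0 —
  (-3)(1) + (2)(1) = -1 ≤ 0
  (3)(1) + (-3)(1) = 0 ≤ 0
  (1)(1) + (-3)(1) = -2 ≤ 0
  (0)(1) + (-3)(1) = -3 ≤ 0
and d ≥ 0, so (0, 1) + t·d stays feasible for every t ≥ 0. Along this ray z = 9x_1 + 9x_2 changes by 18 per unit t, so z → +∞.

Unbounded — the objective can increase without bound over the feasible region.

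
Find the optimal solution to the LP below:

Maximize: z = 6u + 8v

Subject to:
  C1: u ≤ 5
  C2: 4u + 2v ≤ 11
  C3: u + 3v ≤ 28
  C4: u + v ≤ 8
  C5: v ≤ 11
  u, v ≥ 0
Each vertex is the intersection of two constraint boundaries that also satisfies all remaining constraints:
  u = 0 and v = 0 → (0, 0)
  4u + 2v = 11 and v = 0 → (2.75, 0)
  4u + 2v = 11 and u = 0 → (0, 5.5)

Evaluating z = 6u + 8v at each vertex:
  (0, 0): z = 0
  (2.75, 0): z = 16.5
  (0, 5.5): z = 44

The maximum is at (0, 5.5) with z = 44.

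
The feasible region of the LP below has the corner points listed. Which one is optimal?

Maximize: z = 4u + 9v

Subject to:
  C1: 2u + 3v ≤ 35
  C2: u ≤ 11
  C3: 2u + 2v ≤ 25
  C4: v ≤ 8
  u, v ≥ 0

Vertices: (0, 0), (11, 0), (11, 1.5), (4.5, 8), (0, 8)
Evaluating z = 4u + 9v at each vertex:
  (0, 0): z = 0
  (11, 0): z = 44
  (11, 1.5): z = 57.5
  (4.5, 8): z = 90
  (0, 8): z = 72

The largest value is z = 90, attained at (4.5, 8).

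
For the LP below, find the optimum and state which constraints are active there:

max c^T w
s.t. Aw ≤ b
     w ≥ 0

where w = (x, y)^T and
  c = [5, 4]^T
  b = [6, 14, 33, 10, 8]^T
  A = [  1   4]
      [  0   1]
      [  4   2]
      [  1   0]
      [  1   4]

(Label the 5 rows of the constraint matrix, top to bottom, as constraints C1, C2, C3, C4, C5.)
Optimal: x = 6, y = 0
Binding: C1, y ≥ 0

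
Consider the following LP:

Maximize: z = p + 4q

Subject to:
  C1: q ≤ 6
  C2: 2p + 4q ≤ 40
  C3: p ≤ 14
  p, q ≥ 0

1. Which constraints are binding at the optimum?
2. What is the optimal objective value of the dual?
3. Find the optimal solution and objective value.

1. C1, C2
2. 32 (by strong duality, equal to the primal optimum)
3. p = 8, q = 6, z = 32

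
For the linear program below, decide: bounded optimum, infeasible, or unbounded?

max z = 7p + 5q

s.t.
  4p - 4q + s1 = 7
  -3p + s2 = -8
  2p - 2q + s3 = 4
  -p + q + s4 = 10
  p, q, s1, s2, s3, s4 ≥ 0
Feasible point: (3, 2) satisfies every constraint, so the LP is feasible.
Direction d = (1, 1): for each constraint row a, a·d ≤ 0 —
  (4)(1) + (-4)(1) = 0 ≤ 0
  (-3)(1) + (0)(1) = -3 ≤ 0
  (2)(1) + (-2)(1) = 0 ≤ 0
  (-1)(1) + (1)(1) = 0 ≤ 0
and d ≥ 0, so (3, 2) + t·d stays feasible for every t ≥ 0. Along this ray z = 7p + 5q changes by 12 per unit t, so z → +∞.

Unbounded — the objective can increase without bound over the feasible region.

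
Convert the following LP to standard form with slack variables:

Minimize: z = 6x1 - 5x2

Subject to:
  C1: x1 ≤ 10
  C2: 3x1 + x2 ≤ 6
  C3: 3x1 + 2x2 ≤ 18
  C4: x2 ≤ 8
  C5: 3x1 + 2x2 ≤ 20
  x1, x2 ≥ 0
min z = 6x1 - 5x2

s.t.
  x1 + s1 = 10
  3x1 + x2 + s2 = 6
  3x1 + 2x2 + s3 = 18
  x2 + s4 = 8
  3x1 + 2x2 + s5 = 20
  x1, x2, s1, s2, s3, s4, s5 ≥ 0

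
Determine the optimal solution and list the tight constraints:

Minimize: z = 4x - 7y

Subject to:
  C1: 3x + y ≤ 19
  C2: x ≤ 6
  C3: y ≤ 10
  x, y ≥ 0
Optimal: x = 0, y = 10
Slack at optimum:
  C1: slack = 9
  C2: slack = 6
  C3: slack = 0 (binding)
  x ≥ 0: x = 0 (binding)
  y ≥ 0: y = 10
Binding constraints: C3, x ≥ 0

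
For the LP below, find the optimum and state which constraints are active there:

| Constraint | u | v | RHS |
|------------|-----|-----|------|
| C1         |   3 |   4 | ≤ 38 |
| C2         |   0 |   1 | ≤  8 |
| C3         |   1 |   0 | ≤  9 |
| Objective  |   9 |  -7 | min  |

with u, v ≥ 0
Optimal: u = 0, v = 8
Slack at optimum:
  C1: slack = 6
  C2: slack = 0 (binding)
  C3: slack = 9
  u ≥ 0: u = 0 (binding)
  v ≥ 0: v = 8
Binding constraints: C2, u ≥ 0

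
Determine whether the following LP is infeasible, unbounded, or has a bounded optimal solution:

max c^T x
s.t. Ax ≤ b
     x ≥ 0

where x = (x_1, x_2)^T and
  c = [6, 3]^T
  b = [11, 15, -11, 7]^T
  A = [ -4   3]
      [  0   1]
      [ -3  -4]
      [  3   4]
One constraint requires 3x_1 + 4x_2 ≤ 7, while the constraint -3x_1 - 4x_2 ≤ -11 is equivalent to 3x_1 + 4x_2 ≥ 11. Together they would need 11 ≤ 3x_1 + 4x_2 ≤ 7, which is impossible since 11 > 7. No point satisfies all constraints.

Infeasible: no point satisfies all constraints simultaneously.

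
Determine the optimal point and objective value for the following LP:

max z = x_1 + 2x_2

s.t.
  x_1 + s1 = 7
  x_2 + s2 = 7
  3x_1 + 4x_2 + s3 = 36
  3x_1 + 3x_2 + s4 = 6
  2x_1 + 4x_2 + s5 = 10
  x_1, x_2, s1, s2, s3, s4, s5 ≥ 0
Each vertex is the intersection of two constraint boundaries that also satisfies all remaining constraints:
  x_1 = 0 and x_2 = 0 → (0, 0)
  3x_1 + 3x_2 = 6 and x_2 = 0 → (2, 0)
  3x_1 + 3x_2 = 6 and x_1 = 0 → (0, 2)

Evaluating z = x_1 + 2x_2 at each vertex:
  (0, 0): z = 0
  (2, 0): z = 2
  (0, 2): z = 4

The maximum is at (0, 2) with z = 4.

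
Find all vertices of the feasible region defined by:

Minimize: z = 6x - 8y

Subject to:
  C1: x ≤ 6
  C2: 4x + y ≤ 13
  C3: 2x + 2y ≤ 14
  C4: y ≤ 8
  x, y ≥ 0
Each vertex is the intersection of two constraint boundaries that also satisfies all remaining constraints:
  x = 0 and y = 0 → (0, 0)
  4x + y = 13 and y = 0 → (3.25, 0)
  4x + y = 13 and 2x + 2y = 14 → (2, 5)
  2x + 2y = 14 and x = 0 → (0, 7)

Vertices: (0, 0), (3.25, 0), (2, 5), (0, 7)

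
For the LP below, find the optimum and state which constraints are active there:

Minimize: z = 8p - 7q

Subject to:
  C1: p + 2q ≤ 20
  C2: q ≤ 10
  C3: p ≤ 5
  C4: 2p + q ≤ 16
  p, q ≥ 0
Optimal: p = 0, q = 10
Slack at optimum:
  C1: slack = 0 (binding)
  C2: slack = 0 (binding)
  C3: slack = 5
  C4: slack = 6
  p ≥ 0: p = 0 (binding)
  q ≥ 0: q = 10
Binding constraints: C1, C2, p ≥ 0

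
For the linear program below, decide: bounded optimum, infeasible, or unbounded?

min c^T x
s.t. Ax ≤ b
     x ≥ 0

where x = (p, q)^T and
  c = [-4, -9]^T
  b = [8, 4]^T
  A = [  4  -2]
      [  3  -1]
Feasible point: (0, 0) satisfies every constraint, so the LP is feasible.
Direction d = (0, 1): for each constraint row a, a·d ≤ 0 —
  (4)(0) + (-2)(1) = -2 ≤ 0
  (3)(0) + (-1)(1) = -1 ≤ 0
and d ≥ 0, so (0, 0) + t·d stays feasible for every t ≥ 0. Along this ray z = -4p - 9q changes by -9 per unit t, so z → −∞.

The LP is unbounded; z can be made arbitrarily small.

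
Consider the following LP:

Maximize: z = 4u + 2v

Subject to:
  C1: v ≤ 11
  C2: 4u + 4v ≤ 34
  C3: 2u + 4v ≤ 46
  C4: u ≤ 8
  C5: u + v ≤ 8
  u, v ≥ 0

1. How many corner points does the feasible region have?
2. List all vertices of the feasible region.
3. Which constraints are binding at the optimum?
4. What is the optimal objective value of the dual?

1. 3
2. (0, 0), (8, 0), (0, 8)
3. C4, C5, v ≥ 0
4. 32 (by strong duality, equal to the primal optimum)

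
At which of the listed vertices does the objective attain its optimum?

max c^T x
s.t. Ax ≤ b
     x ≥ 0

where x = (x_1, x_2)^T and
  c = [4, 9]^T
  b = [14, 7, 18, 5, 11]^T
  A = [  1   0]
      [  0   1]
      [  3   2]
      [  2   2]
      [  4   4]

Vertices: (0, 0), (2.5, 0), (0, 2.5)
Evaluating z = 4x_1 + 9x_2 at each vertex:
  (0, 0): z = 0
  (2.5, 0): z = 10
  (0, 2.5): z = 22.5

The largest value is z = 22.5, attained at (0, 2.5).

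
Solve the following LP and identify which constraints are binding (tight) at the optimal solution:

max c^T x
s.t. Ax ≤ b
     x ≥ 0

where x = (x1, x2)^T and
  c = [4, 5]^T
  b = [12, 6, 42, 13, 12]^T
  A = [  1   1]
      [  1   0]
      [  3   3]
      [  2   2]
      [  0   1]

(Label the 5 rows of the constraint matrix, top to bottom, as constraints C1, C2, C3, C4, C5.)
Optimal: x1 = 0, x2 = 6.5
Slack at optimum:
  C1: slack = 5.5
  C2: slack = 6
  C3: slack = 22.5
  C4: slack = 0 (binding)
  C5: slack = 5.5
  x1 ≥ 0: x1 = 0 (binding)
  x2 ≥ 0: x2 = 6.5
Binding constraints: C4, x1 ≥ 0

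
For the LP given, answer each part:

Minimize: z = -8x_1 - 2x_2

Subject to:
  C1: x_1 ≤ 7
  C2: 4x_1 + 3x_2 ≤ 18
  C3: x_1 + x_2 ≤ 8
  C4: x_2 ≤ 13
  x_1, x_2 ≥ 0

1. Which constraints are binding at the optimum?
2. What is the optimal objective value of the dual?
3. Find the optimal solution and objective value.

1. C2, x_2 ≥ 0
2. -36 (by strong duality, equal to the primal optimum)
3. x_1 = 4.5, x_2 = 0, z = -36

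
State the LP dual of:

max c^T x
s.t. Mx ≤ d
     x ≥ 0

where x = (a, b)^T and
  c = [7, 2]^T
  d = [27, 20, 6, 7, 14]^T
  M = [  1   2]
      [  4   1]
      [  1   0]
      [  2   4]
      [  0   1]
Minimize: z = 27y1 + 20y2 + 6y3 + 7y4 + 14y5

Subject to:
  C1: -y1 - 4y2 - y3 - 2y4 ≤ -7
  C2: -2y1 - y2 - 4y4 - y5 ≤ -2
  y1, y2, y3, y4, y5 ≥ 0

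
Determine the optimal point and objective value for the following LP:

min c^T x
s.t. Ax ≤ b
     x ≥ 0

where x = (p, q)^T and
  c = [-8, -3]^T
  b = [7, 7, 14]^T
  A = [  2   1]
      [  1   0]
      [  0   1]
Each vertex is the intersection of two constraint boundaries that also satisfies all remaining constraints:
  p = 0 and q = 0 → (0, 0)
  2p + q = 7 and q = 0 → (3.5, 0)
  2p + q = 7 and p = 0 → (0, 7)

Evaluating z = -8p - 3q at each vertex:
  (0, 0): z = 0
  (3.5, 0): z = -28
  (0, 7): z = -21

The minimum is at (3.5, 0) with z = -28.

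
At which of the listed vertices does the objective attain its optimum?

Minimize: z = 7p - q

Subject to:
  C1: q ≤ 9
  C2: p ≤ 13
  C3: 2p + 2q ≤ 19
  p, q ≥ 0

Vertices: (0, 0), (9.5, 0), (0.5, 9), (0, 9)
Evaluating z = 7p - q at each vertex:
  (0, 0): z = 0
  (9.5, 0): z = 66.5
  (0.5, 9): z = -5.5
  (0, 9): z = -9

The smallest value is z = -9, attained at (0, 9).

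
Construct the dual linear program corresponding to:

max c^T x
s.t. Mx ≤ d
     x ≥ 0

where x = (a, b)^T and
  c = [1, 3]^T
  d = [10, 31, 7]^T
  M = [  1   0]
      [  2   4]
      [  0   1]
Minimize: z = 10y1 + 31y2 + 7y3

Subject to:
  C1: -y1 - 2y2 ≤ -1
  C2: -4y2 - y3 ≤ -3
  y1, y2, y3 ≥ 0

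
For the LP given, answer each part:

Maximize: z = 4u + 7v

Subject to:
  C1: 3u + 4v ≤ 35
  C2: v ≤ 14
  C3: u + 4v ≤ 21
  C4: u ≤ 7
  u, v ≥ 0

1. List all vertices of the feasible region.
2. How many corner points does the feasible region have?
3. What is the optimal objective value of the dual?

1. (0, 0), (7, 0), (7, 3.5), (0, 5.25)
2. 4
3. 52.5 (by strong duality, equal to the primal optimum)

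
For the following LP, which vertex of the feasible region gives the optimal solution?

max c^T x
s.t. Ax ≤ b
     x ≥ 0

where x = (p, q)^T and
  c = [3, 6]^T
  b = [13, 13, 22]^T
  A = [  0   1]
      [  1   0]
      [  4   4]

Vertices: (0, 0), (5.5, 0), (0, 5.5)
Evaluating z = 3p + 6q at each vertex:
  (0, 0): z = 0
  (5.5, 0): z = 16.5
  (0, 5.5): z = 33

The largest value is z = 33, attained at (0, 5.5).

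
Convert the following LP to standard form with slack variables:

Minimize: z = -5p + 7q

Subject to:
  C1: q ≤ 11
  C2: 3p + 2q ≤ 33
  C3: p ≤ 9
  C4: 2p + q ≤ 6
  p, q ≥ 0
min z = -5p + 7q

s.t.
  q + s1 = 11
  3p + 2q + s2 = 33
  p + s3 = 9
  2p + q + s4 = 6
  p, q, s1, s2, s3, s4 ≥ 0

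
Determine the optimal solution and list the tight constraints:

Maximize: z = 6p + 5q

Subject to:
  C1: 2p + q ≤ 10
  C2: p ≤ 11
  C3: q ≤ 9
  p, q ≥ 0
Optimal: p = 0.5, q = 9
Slack at optimum:
  C1: slack = 0 (binding)
  C2: slack = 10.5
  C3: slack = 0 (binding)
  p ≥ 0: p = 0.5
  q ≥ 0: q = 9
Binding constraints: C1, C3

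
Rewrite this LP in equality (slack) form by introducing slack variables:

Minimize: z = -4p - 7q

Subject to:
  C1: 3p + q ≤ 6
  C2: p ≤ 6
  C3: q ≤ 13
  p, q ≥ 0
min z = -4p - 7q

s.t.
  3p + q + s1 = 6
  p + s2 = 6
  q + s3 = 13
  p, q, s1, s2, s3 ≥ 0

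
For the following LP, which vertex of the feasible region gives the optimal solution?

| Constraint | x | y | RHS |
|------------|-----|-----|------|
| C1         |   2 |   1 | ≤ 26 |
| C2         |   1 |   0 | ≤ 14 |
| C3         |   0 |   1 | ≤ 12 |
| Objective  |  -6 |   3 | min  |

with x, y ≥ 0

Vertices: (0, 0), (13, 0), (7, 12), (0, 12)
(13, 0) with z = -78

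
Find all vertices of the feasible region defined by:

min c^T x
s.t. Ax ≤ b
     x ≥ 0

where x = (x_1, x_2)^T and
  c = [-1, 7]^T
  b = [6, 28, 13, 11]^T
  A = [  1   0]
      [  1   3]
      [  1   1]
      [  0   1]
Each vertex is the intersection of two constraint boundaries that also satisfies all remaining constraints:
  x_1 = 0 and x_2 = 0 → (0, 0)
  x_1 = 6 and x_2 = 0 → (6, 0)
  x_1 = 6 and x_1 + x_2 = 13 → (6, 7)
  x_1 + 3x_2 = 28 and x_1 + x_2 = 13 → (5.5, 7.5)
  x_1 + 3x_2 = 28 and x_1 = 0 → (0, 9.333)

Vertices: (0, 0), (6, 0), (6, 7), (5.5, 7.5), (0, 9.333)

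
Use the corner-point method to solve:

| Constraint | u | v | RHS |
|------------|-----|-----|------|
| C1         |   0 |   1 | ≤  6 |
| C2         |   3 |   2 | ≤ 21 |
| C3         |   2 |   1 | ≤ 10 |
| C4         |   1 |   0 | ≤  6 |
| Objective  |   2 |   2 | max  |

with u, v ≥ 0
Each vertex is the intersection of two constraint boundaries that also satisfies all remaining constraints:
  u = 0 and v = 0 → (0, 0)
  2u + v = 10 and v = 0 → (5, 0)
  v = 6 and 2u + v = 10 → (2, 6)
  v = 6 and u = 0 → (0, 6)

Evaluating z = 2u + 2v at each vertex:
  (0, 0): z = 0
  (5, 0): z = 10
  (2, 6): z = 16
  (0, 6): z = 12

The maximum is at (2, 6) with z = 16.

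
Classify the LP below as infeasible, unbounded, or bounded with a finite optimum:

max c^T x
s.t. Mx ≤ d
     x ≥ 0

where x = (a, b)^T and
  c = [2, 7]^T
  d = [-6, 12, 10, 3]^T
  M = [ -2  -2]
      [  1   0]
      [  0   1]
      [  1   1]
The point (0, 3) satisfies every constraint, so the LP is feasible; the constraints give a ≤ 12 and b ≤ 10, which with a, b ≥ 0 keep the feasible region inside a bounded box. A feasible, bounded LP attains a finite optimum at a vertex.

Evaluating z = 2a + 7b at each vertex:
  (3, 0): z = 6
  (0, 3): z = 21

Feasible with finite optimum z* = 21 at (0, 3).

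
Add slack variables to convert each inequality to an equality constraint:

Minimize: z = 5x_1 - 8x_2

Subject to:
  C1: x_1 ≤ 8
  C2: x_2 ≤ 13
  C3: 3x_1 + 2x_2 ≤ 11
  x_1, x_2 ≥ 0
min z = 5x_1 - 8x_2

s.t.
  x_1 + s1 = 8
  x_2 + s2 = 13
  3x_1 + 2x_2 + s3 = 11
  x_1, x_2, s1, s2, s3 ≥ 0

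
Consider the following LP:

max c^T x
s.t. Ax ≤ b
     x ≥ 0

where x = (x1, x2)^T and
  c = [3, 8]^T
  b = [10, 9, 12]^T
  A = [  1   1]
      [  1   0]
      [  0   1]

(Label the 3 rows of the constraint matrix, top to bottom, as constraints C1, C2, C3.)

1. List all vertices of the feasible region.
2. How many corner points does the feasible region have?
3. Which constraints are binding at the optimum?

1. (0, 0), (9, 0), (9, 1), (0, 10)
2. 4
3. C1, x1 ≥ 0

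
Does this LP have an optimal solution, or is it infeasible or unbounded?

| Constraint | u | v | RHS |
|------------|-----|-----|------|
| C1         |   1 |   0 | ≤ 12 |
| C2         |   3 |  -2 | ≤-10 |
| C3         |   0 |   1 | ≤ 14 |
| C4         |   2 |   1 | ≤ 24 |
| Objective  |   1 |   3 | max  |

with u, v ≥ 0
The point (5, 14) satisfies every constraint, so the LP is feasible; the constraints give u ≤ 12 and v ≤ 14, which with u, v ≥ 0 keep the feasible region inside a bounded box. A feasible, bounded LP attains a finite optimum at a vertex.

Evaluating z = u + 3v at each vertex:
  (0, 5): z = 15
  (5.429, 13.14): z = 44.86
  (5, 14): z = 47
  (0, 14): z = 42

The LP has an optimal solution: (5, 14) with z = 47.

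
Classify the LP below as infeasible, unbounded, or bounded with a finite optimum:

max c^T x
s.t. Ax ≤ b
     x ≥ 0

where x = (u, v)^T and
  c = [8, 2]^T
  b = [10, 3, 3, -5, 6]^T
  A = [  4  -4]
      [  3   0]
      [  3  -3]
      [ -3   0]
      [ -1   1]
One constraint requires 3u ≤ 3, while the constraint -3u ≤ -5 is equivalent to 3u ≥ 5. Together they would need 5 ≤ 3u ≤ 3, which is impossible since 5 > 3. No point satisfies all constraints.

Infeasible: no point satisfies all constraints simultaneously.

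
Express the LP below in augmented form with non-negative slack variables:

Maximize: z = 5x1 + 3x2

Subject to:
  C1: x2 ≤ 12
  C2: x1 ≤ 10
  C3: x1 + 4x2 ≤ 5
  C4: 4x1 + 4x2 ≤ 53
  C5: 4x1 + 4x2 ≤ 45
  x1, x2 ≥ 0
max z = 5x1 + 3x2

s.t.
  x2 + s1 = 12
  x1 + s2 = 10
  x1 + 4x2 + s3 = 5
  4x1 + 4x2 + s4 = 53
  4x1 + 4x2 + s5 = 45
  x1, x2, s1, s2, s3, s4, s5 ≥ 0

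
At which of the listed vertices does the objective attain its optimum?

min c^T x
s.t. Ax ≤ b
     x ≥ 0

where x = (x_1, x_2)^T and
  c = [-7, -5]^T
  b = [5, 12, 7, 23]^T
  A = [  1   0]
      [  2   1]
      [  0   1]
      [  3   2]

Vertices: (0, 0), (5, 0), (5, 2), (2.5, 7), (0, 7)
(2.5, 7) with z = -52.5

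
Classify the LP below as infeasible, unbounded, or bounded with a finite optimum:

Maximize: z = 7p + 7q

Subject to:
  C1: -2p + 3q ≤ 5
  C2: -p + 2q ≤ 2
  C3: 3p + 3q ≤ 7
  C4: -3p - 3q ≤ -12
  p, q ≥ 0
C3 requires 3p + 3q ≤ 7, while C4 (-3p - 3q ≤ -12) is equivalent to 3p + 3q ≥ 12. Together they would need 12 ≤ 3p + 3q ≤ 7, which is impossible since 12 > 7. No point satisfies all constraints.

Infeasible — the constraint set is empty.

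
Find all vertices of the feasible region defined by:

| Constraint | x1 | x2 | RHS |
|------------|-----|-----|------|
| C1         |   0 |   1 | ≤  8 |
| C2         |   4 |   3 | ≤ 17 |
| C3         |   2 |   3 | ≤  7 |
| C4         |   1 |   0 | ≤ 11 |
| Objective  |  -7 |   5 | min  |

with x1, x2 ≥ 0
Each vertex is the intersection of two constraint boundaries that also satisfies all remaining constraints:
  x1 = 0 and x2 = 0 → (0, 0)
  2x1 + 3x2 = 7 and x2 = 0 → (3.5, 0)
  2x1 + 3x2 = 7 and x1 = 0 → (0, 2.333)

Vertices: (0, 0), (3.5, 0), (0, 2.333)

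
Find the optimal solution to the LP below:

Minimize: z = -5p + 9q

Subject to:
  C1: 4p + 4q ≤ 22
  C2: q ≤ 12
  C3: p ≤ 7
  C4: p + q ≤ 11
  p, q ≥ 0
p = 5.5, q = 0, z = -27.5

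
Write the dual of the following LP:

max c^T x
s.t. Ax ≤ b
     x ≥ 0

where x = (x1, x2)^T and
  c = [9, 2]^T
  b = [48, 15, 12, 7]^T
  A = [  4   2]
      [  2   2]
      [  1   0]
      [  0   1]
Minimize: z = 48y1 + 15y2 + 12y3 + 7y4

Subject to:
  C1: -4y1 - 2y2 - y3 ≤ -9
  C2: -2y1 - 2y2 - y4 ≤ -2
  y1, y2, y3, y4 ≥ 0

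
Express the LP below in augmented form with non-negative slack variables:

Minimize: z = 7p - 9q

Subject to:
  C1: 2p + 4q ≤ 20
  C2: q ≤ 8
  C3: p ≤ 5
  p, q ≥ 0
min z = 7p - 9q

s.t.
  2p + 4q + s1 = 20
  q + s2 = 8
  p + s3 = 5
  p, q, s1, s2, s3 ≥ 0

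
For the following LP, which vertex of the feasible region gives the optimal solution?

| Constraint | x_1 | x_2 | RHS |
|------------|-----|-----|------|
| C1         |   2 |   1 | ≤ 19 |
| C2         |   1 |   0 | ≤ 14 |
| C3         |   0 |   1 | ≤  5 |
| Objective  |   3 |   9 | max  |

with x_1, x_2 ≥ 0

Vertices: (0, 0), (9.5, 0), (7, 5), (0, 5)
Evaluating z = 3x_1 + 9x_2 at each vertex:
  (0, 0): z = 0
  (9.5, 0): z = 28.5
  (7, 5): z = 66
  (0, 5): z = 45

The largest value is z = 66, attained at (7, 5).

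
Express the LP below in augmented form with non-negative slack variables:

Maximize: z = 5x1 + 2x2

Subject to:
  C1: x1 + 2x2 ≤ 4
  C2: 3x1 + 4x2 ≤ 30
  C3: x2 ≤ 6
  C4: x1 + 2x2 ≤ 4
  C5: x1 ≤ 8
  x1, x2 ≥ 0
max z = 5x1 + 2x2

s.t.
  x1 + 2x2 + s1 = 4
  3x1 + 4x2 + s2 = 30
  x2 + s3 = 6
  x1 + 2x2 + s4 = 4
  x1 + s5 = 8
  x1, x2, s1, s2, s3, s4, s5 ≥ 0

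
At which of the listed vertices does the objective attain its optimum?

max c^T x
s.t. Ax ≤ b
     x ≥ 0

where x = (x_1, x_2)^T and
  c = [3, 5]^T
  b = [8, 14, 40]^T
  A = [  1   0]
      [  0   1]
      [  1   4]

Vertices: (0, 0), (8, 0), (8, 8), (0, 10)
Evaluating z = 3x_1 + 5x_2 at each vertex:
  (0, 0): z = 0
  (8, 0): z = 24
  (8, 8): z = 64
  (0, 10): z = 50

The largest value is z = 64, attained at (8, 8).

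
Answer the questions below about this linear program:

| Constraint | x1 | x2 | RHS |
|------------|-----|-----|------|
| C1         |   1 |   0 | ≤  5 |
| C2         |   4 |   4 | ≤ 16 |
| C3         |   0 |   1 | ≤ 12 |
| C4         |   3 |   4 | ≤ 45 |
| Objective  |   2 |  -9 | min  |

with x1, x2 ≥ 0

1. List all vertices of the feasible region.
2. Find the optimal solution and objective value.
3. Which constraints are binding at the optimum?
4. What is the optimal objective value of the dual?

1. (0, 0), (4, 0), (0, 4)
2. x1 = 0, x2 = 4, z = -36
3. C2, x1 ≥ 0
4. -36 (by strong duality, equal to the primal optimum)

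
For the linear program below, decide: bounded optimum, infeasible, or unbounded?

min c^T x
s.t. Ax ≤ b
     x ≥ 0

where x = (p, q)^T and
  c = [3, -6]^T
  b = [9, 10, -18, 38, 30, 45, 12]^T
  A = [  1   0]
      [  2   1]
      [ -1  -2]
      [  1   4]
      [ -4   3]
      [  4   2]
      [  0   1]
The point (0, 9.5) satisfies every constraint, so the LP is feasible; the constraints give p ≤ 9 and q ≤ 12, which with p, q ≥ 0 keep the feasible region inside a bounded box. A feasible, bounded LP attains a finite optimum at a vertex.

Bounded optimum: z* = -57 at (0, 9.5).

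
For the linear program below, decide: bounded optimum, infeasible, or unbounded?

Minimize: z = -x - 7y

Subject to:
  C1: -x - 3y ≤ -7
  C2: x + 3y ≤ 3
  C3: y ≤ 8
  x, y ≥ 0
C2 requires x + 3y ≤ 3, while C1 (-x - 3y ≤ -7) is equivalent to x + 3y ≥ 7. Together they would need 7 ≤ x + 3y ≤ 3, which is impossible since 7 > 3. No point satisfies all constraints.

Infeasible: no point satisfies all constraints simultaneously.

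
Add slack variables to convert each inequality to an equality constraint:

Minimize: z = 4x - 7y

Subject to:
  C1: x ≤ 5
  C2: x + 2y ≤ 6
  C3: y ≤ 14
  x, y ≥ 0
min z = 4x - 7y

s.t.
  x + s1 = 5
  x + 2y + s2 = 6
  y + s3 = 14
  x, y, s1, s2, s3 ≥ 0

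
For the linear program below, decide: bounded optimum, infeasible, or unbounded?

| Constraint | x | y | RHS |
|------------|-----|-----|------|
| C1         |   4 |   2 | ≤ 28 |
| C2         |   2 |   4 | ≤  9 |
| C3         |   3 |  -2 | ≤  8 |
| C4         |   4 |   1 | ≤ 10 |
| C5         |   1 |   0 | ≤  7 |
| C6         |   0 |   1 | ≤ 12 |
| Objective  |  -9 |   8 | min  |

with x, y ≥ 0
The point (2.5, 0) satisfies every constraint, so the LP is feasible; the constraints give x ≤ 7 and y ≤ 12, which with x, y ≥ 0 keep the feasible region inside a bounded box. A feasible, bounded LP attains a finite optimum at a vertex.

Evaluating z = -9x + 8y at each vertex:
  (0, 0): z = 0
  (2.5, 0): z = -22.5
  (2.214, 1.143): z = -10.79
  (0, 2.25): z = 18

Feasible with finite optimum z* = -22.5 at (2.5, 0).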